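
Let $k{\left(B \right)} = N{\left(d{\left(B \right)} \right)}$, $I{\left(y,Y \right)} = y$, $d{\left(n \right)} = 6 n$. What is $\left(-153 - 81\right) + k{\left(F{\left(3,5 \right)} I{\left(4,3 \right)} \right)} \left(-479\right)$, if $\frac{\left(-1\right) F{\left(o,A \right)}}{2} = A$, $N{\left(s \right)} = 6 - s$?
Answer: $-118068$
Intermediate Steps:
$F{\left(o,A \right)} = - 2 A$
$k{\left(B \right)} = 6 - 6 B$
$\left(-153 - 81\right) + k{\left(F{\left(3,5 \right)} I{\left(4,3 \right)} \right)} \left(-479\right) = \left(-153 - 81\right) + \left(6 - 6 \left(-2\right) 5 \cdot 4\right) \left(-479\right) = -234 + \left(6 - 6 \left(\left(-10\right) 4\right)\right) \left(-479\right) = -234 + \left(6 - -240\right) \left(-479\right) = -234 + \left(6 + 240\right) \left(-479\right) = -234 + 246 \left(-479\right) = -234 - 117834 = -118068$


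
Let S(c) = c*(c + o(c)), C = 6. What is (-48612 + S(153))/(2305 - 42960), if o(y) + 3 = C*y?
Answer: -114792/40655 ≈ -2.8236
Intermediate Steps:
o(y) = -3 + 6*y
S(c) = c*(-3 + 7*c) (S(c) = c*(c + (-3 + 6*c)) = c*(-3 + 7*c))
(-48612 + S(153))/(2305 - 42960) = (-48612 + 153*(-3 + 7*153))/(2305 - 42960) = (-48612 + 153*(-3 + 1071))/(-40655) = (-48612 + 153*1068)*(-1/40655) = (-48612 + 163404)*(-1/40655) = 114792*(-1/40655) = -114792/40655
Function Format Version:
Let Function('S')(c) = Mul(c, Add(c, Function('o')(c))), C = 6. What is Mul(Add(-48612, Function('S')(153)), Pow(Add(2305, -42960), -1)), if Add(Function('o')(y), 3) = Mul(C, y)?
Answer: Rational(-114792, 40655) ≈ -2.8236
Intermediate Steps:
Function('o')(y) = Add(-3, Mul(6, y))
Function('S')(c) = Mul(c, Add(-3, Mul(7, c))) (Function('S')(c) = Mul(c, Add(c, Add(-3, Mul(6, c)))) = Mul(c, Add(-3, Mul(7, c))))
Mul(Add(-48612, Function('S')(153)), Pow(Add(2305, -42960), -1)) = Mul(Add(-48612, Mul(153, Add(-3, Mul(7, 153)))), Pow(Add(2305, -42960), -1)) = Mul(Add(-48612, Mul(153, Add(-3, 1071))), Pow(-40655, -1)) = Mul(Add(-48612, Mul(153, 1068)), Rational(-1, 40655)) = Mul(Add(-48612, 163404), Rational(-1, 40655)) = Mul(114792, Rational(-1, 40655)) = Rational(-114792, 40655)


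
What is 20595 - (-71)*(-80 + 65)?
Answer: 19530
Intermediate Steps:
20595 - (-71)*(-80 + 65) = 20595 - (-71)*(-15) = 20595 - 1*1065 = 20595 - 1065 = 19530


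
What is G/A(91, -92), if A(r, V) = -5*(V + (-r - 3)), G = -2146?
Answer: -1073/465 ≈ -2.3075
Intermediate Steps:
A(r, V) = 15 - 5*V + 5*r (A(r, V) = -5*(V + (-3 - r)) = -5*(-3 + V - r) = 15 - 5*V + 5*r)
G/A(91, -92) = -2146/(15 - 5*(-92) + 5*91) = -2146/(15 + 460 + 455) = -2146/930 = -2146*1/930 = -1073/465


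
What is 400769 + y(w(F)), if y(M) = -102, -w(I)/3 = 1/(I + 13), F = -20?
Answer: 400667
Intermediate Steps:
w(I) = -3/(13 + I) (w(I) = -3/(I + 13) = -3/(13 + I))
400769 + y(w(F)) = 400769 - 102 = 400667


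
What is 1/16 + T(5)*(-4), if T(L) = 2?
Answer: -127/16 ≈ -7.9375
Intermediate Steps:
1/16 + T(5)*(-4) = 1/16 + 2*(-4) = 1/16 - 8 = -127/16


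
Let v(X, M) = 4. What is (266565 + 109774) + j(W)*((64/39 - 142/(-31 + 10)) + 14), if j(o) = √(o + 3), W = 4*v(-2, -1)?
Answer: 376339 + 6116*√19/273 ≈ 3.7644e+5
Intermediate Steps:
W = 16 (W = 4*4 = 16)
j(o) = √(3 + o)
(266565 + 109774) + j(W)*((64/39 - 142/(-31 + 10)) + 14) = (266565 + 109774) + √(3 + 16)*((64/39 - 142/(-31 + 10)) + 14) = 376339 + √19*((64*(1/39) - 142/(-21)) + 14) = 376339 + √19*((64/39 - 142*(-1/21)) + 14) = 376339 + √19*((64/39 + 142/21) + 14) = 376339 + √19*(2294/273 + 14) = 376339 + √19*(6116/273) = 376339 + 6116*√19/273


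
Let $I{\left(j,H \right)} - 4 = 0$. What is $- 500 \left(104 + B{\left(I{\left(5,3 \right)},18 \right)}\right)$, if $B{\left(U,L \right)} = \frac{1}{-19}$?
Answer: $- \frac{987500}{19} \approx -51974.0$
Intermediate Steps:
$I{\left(j,H \right)} = 4$ ($I{\left(j,H \right)} = 4 + 0 = 4$)
$B{\left(U,L \right)} = - \frac{1}{19}$
$- 500 \left(104 + B{\left(I{\left(5,3 \right)},18 \right)}\right) = - 500 \left(104 - \frac{1}{19}\right) = \left(-500\right) \frac{1975}{19} = - \frac{987500}{19}$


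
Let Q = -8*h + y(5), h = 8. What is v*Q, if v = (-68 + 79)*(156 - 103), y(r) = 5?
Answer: -34397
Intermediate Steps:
Q = -59 (Q = -8*8 + 5 = -64 + 5 = -59)
v = 583 (v = 11*53 = 583)
v*Q = 583*(-59) = -34397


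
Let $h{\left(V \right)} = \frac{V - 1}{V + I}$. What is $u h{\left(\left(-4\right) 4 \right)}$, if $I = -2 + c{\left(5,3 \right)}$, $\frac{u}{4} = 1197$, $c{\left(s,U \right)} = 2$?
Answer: $\frac{20349}{4} \approx 5087.3$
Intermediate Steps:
$u = 4788$ ($u = 4 \cdot 1197 = 4788$)
$I = 0$ ($I = -2 + 2 = 0$)
$h{\left(V \right)} = \frac{-1 + V}{V}$ ($h{\left(V \right)} = \frac{V - 1}{V + 0} = \frac{-1 + V}{V}$)
$u h{\left(\left(-4\right) 4 \right)} = 4788 \frac{-1 - 16}{\left(-4\right) 4} = 4788 \frac{-1 - 16}{-16} = 4788 \left(\left(- \frac{1}{16}\right) \left(-17\right)\right) = 4788 \cdot \frac{17}{16} = \frac{20349}{4}$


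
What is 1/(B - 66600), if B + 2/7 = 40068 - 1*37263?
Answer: -7/446567 ≈ -1.5675e-5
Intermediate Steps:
B = 19633/7 (B = -2/7 + (40068 - 1*37263) = -2/7 + (40068 - 37263) = -2/7 + 2805 = 19633/7 ≈ 2804.7)
1/(B - 66600) = 1/(19633/7 - 66600) = 1/(-446567/7) = -7/446567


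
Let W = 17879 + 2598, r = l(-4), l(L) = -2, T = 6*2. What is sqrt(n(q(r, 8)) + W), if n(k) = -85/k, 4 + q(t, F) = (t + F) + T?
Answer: sqrt(4012302)/14 ≈ 143.08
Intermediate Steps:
T = 12
r = -2
q(t, F) = 8 + F + t (q(t, F) = -4 + ((t + F) + 12) = -4 + ((F + t) + 12) = -4 + (12 + F + t) = 8 + F + t)
W = 20477
sqrt(n(q(r, 8)) + W) = sqrt(-85/(8 + 8 - 2) + 20477) = sqrt(-85/14 + 20477) = sqrt(286593/14) = sqrt(4012302)/14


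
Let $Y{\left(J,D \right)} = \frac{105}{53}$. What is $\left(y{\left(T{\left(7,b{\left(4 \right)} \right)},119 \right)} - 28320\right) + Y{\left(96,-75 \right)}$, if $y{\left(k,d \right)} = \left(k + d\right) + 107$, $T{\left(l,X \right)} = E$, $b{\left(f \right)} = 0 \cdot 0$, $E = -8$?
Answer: $- \frac{1489301}{53} \approx -28100.0$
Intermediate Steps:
$b{\left(f \right)} = 0$
$Y{\left(J,D \right)} = \frac{105}{53}$ ($Y{\left(J,D \right)} = 105 \cdot \frac{1}{53} = \frac{105}{53}$)
$T{\left(l,X \right)} = -8$
$y{\left(k,d \right)} = 107 + d + k$ ($y{\left(k,d \right)} = \left(d + k\right) + 107 = 107 + d + k$)
$\left(y{\left(T{\left(7,b{\left(4 \right)} \right)},119 \right)} - 28320\right) + Y{\left(96,-75 \right)} = \left(\left(107 + 119 - 8\right) - 28320\right) + \frac{105}{53} = \left(218 - 28320\right) + \frac{105}{53} = -28102 + \frac{105}{53} = - \frac{1489301}{53}$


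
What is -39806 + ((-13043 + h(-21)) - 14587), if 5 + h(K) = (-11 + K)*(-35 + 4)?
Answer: -66449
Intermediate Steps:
h(K) = 336 - 31*K (h(K) = -5 + (-11 + K)*(-35 + 4) = -5 + (-11 + K)*(-31) = -5 + (341 - 31*K) = 336 - 31*K)
-39806 + ((-13043 + h(-21)) - 14587) = -39806 + ((-13043 + (336 - 31*(-21))) - 14587) = -39806 + ((-13043 + (336 + 651)) - 14587) = -39806 + ((-13043 + 987) - 14587) = -39806 + (-12056 - 14587) = -39806 - 26643 = -66449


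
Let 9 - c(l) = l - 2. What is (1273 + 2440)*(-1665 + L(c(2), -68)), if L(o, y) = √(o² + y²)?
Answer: -6182145 + 3713*√4705 ≈ -5.9275e+6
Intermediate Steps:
c(l) = 11 - l (c(l) = 9 - (l - 2) = 9 - (-2 + l) = 9 + (2 - l) = 11 - l)
(1273 + 2440)*(-1665 + L(c(2), -68)) = (1273 + 2440)*(-1665 + √((11 - 1*2)² + (-68)²)) = 3713*(-1665 + √((11 - 2)² + 4624)) = 3713*(-1665 + √(9² + 4624)) = 3713*(-1665 + √(81 + 4624)) = 3713*(-1665 + √4705) = -6182145 + 3713*√4705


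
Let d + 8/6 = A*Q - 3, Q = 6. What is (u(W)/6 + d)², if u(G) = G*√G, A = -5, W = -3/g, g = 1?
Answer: 42409/36 + 103*I*√3/3 ≈ 1178.0 + 59.467*I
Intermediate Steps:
W = -3 (W = -3/1 = -3*1 = -3)
u(G) = G^(3/2)
d = -103/3 (d = -4/3 + (-5*6 - 3) = -4/3 + (-30 - 3) = -4/3 - 33 = -103/3 ≈ -34.333)
(u(W)/6 + d)² = ((-3)^(3/2)/6 - 103/3)² = (-3*I*√3*(⅙) - 103/3)² = (-I*√3/2 - 103/3)² = (-103/3 - I*√3/2)²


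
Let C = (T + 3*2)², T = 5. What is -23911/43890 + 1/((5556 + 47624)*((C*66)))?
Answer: -10257468261/18828166280 ≈ -0.54479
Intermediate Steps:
C = 121 (C = (5 + 3*2)² = (5 + 6)² = 11² = 121)
-23911/43890 + 1/((5556 + 47624)*((C*66))) = -23911/43890 + 1/((5556 + 47624)*((121*66))) = -23911*1/43890 + 1/(53180*7986) = -23911/43890 + (1/53180)*(1/7986) = -23911/43890 + 1/424695480 = -10257468261/18828166280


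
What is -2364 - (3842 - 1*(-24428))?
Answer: -30634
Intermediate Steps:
-2364 - (3842 - 1*(-24428)) = -2364 - (3842 + 24428) = -2364 - 1*28270 = -2364 - 28270 = -30634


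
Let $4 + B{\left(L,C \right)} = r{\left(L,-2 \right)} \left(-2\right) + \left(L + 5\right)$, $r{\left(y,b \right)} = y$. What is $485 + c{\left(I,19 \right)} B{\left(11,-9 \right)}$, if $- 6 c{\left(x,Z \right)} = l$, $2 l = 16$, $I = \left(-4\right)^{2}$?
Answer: $\frac{1495}{3} \approx 498.33$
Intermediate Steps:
$I = 16$
$l = 8$ ($l = \frac{1}{2} \cdot 16 = 8$)
$c{\left(x,Z \right)} = - \frac{4}{3}$ ($c{\left(x,Z \right)} = \left(- \frac{1}{6}\right) 8 = - \frac{4}{3}$)
$B{\left(L,C \right)} = 1 - L$ ($B{\left(L,C \right)} = -4 + \left(L \left(-2\right) + \left(L + 5\right)\right) = -4 - \left(-5 + L\right) = 1 - L$)
$485 + c{\left(I,19 \right)} B{\left(11,-9 \right)} = 485 - \frac{4 \left(1 - 11\right)}{3} = 485 - - \frac{40}{3} = 485 + \frac{40}{3} = \frac{1495}{3}$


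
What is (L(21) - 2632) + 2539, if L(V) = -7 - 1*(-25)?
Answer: -75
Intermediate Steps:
L(V) = 18 (L(V) = -7 + 25 = 18)
(L(21) - 2632) + 2539 = (18 - 2632) + 2539 = -2614 + 2539 = -75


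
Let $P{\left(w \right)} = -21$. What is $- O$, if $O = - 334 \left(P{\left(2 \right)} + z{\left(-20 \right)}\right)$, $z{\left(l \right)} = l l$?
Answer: $126586$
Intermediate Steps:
$z{\left(l \right)} = l^{2}$
$O = -126586$ ($O = - 334 \left(-21 + \left(-20\right)^{2}\right) = - 334 \left(-21 + 400\right) = \left(-334\right) 379 = -126586$)
$- O = \left(-1\right) \left(-126586\right) = 126586$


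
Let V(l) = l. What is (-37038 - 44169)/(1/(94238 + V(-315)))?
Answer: -7627205061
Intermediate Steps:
(-37038 - 44169)/(1/(94238 + V(-315))) = (-37038 - 44169)/(1/(94238 - 315)) = -81207/(1/93923) = -81207/1/93923 = -81207*93923 = -7627205061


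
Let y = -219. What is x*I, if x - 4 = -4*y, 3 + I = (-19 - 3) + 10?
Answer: -13200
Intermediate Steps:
I = -15 (I = -3 + ((-19 - 3) + 10) = -3 + (-22 + 10) = -3 - 12 = -15)
x = 880 (x = 4 - 4*(-219) = 4 + 876 = 880)
x*I = 880*(-15) = -13200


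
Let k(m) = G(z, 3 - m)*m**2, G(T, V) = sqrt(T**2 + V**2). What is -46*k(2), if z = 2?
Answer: -184*sqrt(5) ≈ -411.44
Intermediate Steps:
k(m) = m**2*sqrt(4 + (3 - m)**2) (k(m) = sqrt(2**2 + (3 - m)**2)*m**2 = sqrt(4 + (3 - m)**2)*m**2 = m**2*sqrt(4 + (3 - m)**2))
-46*k(2) = -46*2**2*sqrt(4 + (-3 + 2)**2) = -184*sqrt(4 + (-1)**2) = -184*sqrt(4 + 1) = -184*sqrt(5)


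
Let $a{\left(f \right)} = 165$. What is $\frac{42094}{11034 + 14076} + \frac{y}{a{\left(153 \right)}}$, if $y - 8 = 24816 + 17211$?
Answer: $\frac{35414812}{138105} \approx 256.43$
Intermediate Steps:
$y = 42035$ ($y = 8 + \left(24816 + 17211\right) = 8 + 42027 = 42035$)
$\frac{42094}{11034 + 14076} + \frac{y}{a{\left(153 \right)}} = \frac{42094}{11034 + 14076} + \frac{42035}{165} = \frac{42094}{25110} + 42035 \cdot \frac{1}{165} = 42094 \cdot \frac{1}{25110} + \frac{8407}{33} = \frac{21047}{12555} + \frac{8407}{33} = \frac{35414812}{138105}$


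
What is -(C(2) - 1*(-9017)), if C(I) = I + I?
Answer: -9021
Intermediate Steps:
C(I) = 2*I
-(C(2) - 1*(-9017)) = -(2*2 - 1*(-9017)) = -(4 + 9017) = -1*9021 = -9021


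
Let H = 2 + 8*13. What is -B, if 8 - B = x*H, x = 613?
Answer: 64970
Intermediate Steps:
H = 106 (H = 2 + 104 = 106)
B = -64970 (B = 8 - 613*106 = 8 - 1*64978 = 8 - 64978 = -64970)
-B = -1*(-64970) = 64970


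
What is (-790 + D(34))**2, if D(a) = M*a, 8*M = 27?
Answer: 7295401/16 ≈ 4.5596e+5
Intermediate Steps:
M = 27/8 (M = (1/8)*27 = 27/8 ≈ 3.3750)
D(a) = 27*a/8
(-790 + D(34))**2 = (-790 + (27/8)*34)**2 = (-790 + 459/4)**2 = (-2701/4)**2 = 7295401/16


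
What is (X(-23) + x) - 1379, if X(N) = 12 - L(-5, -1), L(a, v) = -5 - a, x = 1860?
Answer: 493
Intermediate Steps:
X(N) = 12 (X(N) = 12 - (-5 - 1*(-5)) = 12 - (-5 + 5) = 12 - 1*0 = 12 + 0 = 12)
(X(-23) + x) - 1379 = (12 + 1860) - 1379 = 1872 - 1379 = 493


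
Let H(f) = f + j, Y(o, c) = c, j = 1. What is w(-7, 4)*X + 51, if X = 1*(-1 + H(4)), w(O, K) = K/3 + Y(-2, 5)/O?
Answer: 1123/21 ≈ 53.476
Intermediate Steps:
H(f) = 1 + f (H(f) = f + 1 = 1 + f)
w(O, K) = 5/O + K/3 (w(O, K) = K/3 + 5/O = 5/O + K/3)
X = 4 (X = 1*(-1 + (1 + 4)) = 1*(-1 + 5) = 1*4 = 4)
w(-7, 4)*X + 51 = (5/(-7) + (⅓)*4)*4 + 51 = (5*(-⅐) + 4/3)*4 + 51 = (-5/7 + 4/3)*4 + 51 = (13/21)*4 + 51 = 52/21 + 51 = 1123/21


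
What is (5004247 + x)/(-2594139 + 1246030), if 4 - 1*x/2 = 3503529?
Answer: 2002803/1348109 ≈ 1.4856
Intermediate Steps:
x = -7007050 (x = 8 - 2*3503529 = 8 - 7007058 = -7007050)
(5004247 + x)/(-2594139 + 1246030) = (5004247 - 7007050)/(-2594139 + 1246030) = -2002803/(-1348109) = -2002803*(-1/1348109) = 2002803/1348109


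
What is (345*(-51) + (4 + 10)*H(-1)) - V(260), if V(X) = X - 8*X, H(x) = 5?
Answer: -15705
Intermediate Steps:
V(X) = -7*X
(345*(-51) + (4 + 10)*H(-1)) - V(260) = (345*(-51) + (4 + 10)*5) - (-7)*260 = (-17595 + 14*5) - 1*(-1820) = (-17595 + 70) + 1820 = -17525 + 1820 = -15705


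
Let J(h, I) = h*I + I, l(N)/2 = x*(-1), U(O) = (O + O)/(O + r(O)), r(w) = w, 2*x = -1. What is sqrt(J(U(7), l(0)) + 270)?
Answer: 4*sqrt(17) ≈ 16.492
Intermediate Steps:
x = -1/2 (x = (1/2)*(-1) = -1/2 ≈ -0.50000)
U(O) = 1 (U(O) = (O + O)/(O + O) = (2*O)/((2*O)) = (2*O)*(1/(2*O)) = 1)
l(N) = 1 (l(N) = 2*(-1/2*(-1)) = 2*(1/2) = 1)
J(h, I) = I + I*h (J(h, I) = I*h + I = I + I*h)
sqrt(J(U(7), l(0)) + 270) = sqrt(1*(1 + 1) + 270) = sqrt(1*2 + 270) = sqrt(2 + 270) = sqrt(272) = 4*sqrt(17)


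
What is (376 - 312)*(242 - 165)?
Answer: 4928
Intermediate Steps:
(376 - 312)*(242 - 165) = 64*77 = 4928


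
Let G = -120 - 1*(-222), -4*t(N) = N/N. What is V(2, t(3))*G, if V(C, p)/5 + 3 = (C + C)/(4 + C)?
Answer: -1190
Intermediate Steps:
t(N) = -¼ (t(N) = -N/(4*N) = -¼*1 = -¼)
V(C, p) = -15 + 10*C/(4 + C) (V(C, p) = -15 + 5*((C + C)/(4 + C)) = -15 + 5*((2*C)/(4 + C)) = -15 + 5*(2*C/(4 + C)) = -15 + 10*C/(4 + C))
G = 102 (G = -120 + 222 = 102)
V(2, t(3))*G = (5*(-12 - 1*2)/(4 + 2))*102 = (5*(-12 - 2)/6)*102 = (5*(⅙)*(-14))*102 = -35/3*102 = -1190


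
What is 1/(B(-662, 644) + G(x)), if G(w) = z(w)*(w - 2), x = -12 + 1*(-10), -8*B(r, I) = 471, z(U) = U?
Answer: 8/3753 ≈ 0.0021316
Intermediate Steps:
B(r, I) = -471/8 (B(r, I) = -⅛*471 = -471/8)
x = -22 (x = -12 - 10 = -22)
G(w) = w*(-2 + w) (G(w) = w*(w - 2) = w*(-2 + w))
1/(B(-662, 644) + G(x)) = 1/(-471/8 - 22*(-2 - 22)) = 1/(-471/8 - 22*(-24)) = 1/(-471/8 + 528) = 1/(3753/8) = 8/3753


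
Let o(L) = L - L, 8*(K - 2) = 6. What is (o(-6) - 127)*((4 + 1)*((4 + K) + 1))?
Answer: -19685/4 ≈ -4921.3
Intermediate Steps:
K = 11/4 (K = 2 + (1/8)*6 = 2 + 3/4 = 11/4 ≈ 2.7500)
o(L) = 0
(o(-6) - 127)*((4 + 1)*((4 + K) + 1)) = (0 - 127)*((4 + 1)*((4 + 11/4) + 1)) = -635*(27/4 + 1) = -635*31/4 = -127*155/4 = -19685/4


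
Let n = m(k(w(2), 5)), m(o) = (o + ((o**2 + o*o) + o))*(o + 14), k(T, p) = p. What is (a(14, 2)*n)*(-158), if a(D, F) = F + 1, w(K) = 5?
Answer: -540360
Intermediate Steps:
a(D, F) = 1 + F
m(o) = (14 + o)*(2*o + 2*o**2) (m(o) = (o + ((o**2 + o**2) + o))*(14 + o) = (o + (2*o**2 + o))*(14 + o) = (o + (o + 2*o**2))*(14 + o) = (2*o + 2*o**2)*(14 + o) = (14 + o)*(2*o + 2*o**2))
n = 1140 (n = 2*5*(14 + 5**2 + 15*5) = 2*5*(14 + 25 + 75) = 2*5*114 = 1140)
(a(14, 2)*n)*(-158) = ((1 + 2)*1140)*(-158) = (3*1140)*(-158) = 3420*(-158) = -540360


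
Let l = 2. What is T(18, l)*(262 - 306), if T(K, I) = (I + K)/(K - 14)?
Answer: -220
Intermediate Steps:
T(K, I) = (I + K)/(-14 + K)
T(18, l)*(262 - 306) = ((2 + 18)/(-14 + 18))*(262 - 306) = (20/4)*(-44) = ((1/4)*20)*(-44) = 5*(-44) = -220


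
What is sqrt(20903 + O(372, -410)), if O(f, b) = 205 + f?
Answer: 2*sqrt(5370) ≈ 146.56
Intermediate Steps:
sqrt(20903 + O(372, -410)) = sqrt(20903 + (205 + 372)) = sqrt(20903 + 577) = sqrt(21480) = 2*sqrt(5370)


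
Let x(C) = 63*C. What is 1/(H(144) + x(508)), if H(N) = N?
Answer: 1/32148 ≈ 3.1106e-5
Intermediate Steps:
1/(H(144) + x(508)) = 1/(144 + 63*508) = 1/(144 + 32004) = 1/32148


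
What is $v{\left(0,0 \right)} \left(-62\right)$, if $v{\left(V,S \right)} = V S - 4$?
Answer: $248$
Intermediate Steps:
$v{\left(V,S \right)} = -4 + S V$ ($v{\left(V,S \right)} = S V - 4 = -4 + S V$)
$v{\left(0,0 \right)} \left(-62\right) = \left(-4 + 0 \cdot 0\right) \left(-62\right) = \left(-4 + 0\right) \left(-62\right) = \left(-4\right) \left(-62\right) = 248$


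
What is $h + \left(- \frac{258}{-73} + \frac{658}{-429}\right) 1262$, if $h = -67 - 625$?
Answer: $\frac{57390412}{31317} \approx 1832.6$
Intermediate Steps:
$h = -692$
$h + \left(- \frac{258}{-73} + \frac{658}{-429}\right) 1262 = -692 + \left(- \frac{258}{-73} + \frac{658}{-429}\right) 1262 = -692 + \left(\left(-258\right) \left(- \frac{1}{73}\right) + 658 \left(- \frac{1}{429}\right)\right) 1262 = -692 + \left(\frac{258}{73} - \frac{658}{429}\right) 1262 = -692 + \frac{62648}{31317} \cdot 1262 = -692 + \frac{79061776}{31317} = \frac{57390412}{31317}$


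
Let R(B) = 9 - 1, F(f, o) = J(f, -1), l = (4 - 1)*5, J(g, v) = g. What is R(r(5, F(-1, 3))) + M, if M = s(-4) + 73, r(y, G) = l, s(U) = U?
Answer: 77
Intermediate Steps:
l = 15 (l = 3*5 = 15)
F(f, o) = f
r(y, G) = 15
M = 69 (M = -4 + 73 = 69)
R(B) = 8
R(r(5, F(-1, 3))) + M = 8 + 69 = 77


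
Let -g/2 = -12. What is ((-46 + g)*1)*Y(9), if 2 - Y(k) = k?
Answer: 154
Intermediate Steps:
g = 24 (g = -2*(-12) = 24)
Y(k) = 2 - k
((-46 + g)*1)*Y(9) = ((-46 + 24)*1)*(2 - 1*9) = (-22*1)*(2 - 9) = -22*(-7) = 154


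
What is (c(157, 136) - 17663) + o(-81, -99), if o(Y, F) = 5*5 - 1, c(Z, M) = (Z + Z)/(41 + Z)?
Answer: -1746104/99 ≈ -17637.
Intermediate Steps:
c(Z, M) = 2*Z/(41 + Z) (c(Z, M) = (2*Z)/(41 + Z) = 2*Z/(41 + Z))
o(Y, F) = 24 (o(Y, F) = 25 - 1 = 24)
(c(157, 136) - 17663) + o(-81, -99) = (2*157/(41 + 157) - 17663) + 24 = (2*157/198 - 17663) + 24 = (2*157*(1/198) - 17663) + 24 = (157/99 - 17663) + 24 = -1748480/99 + 24 = -1746104/99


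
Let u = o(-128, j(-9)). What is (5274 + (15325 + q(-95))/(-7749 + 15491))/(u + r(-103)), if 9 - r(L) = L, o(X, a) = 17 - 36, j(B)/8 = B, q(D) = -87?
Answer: 20423273/360003 ≈ 56.731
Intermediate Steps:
j(B) = 8*B
o(X, a) = -19
u = -19
r(L) = 9 - L
(5274 + (15325 + q(-95))/(-7749 + 15491))/(u + r(-103)) = (5274 + (15325 - 87)/(-7749 + 15491))/(-19 + (9 - 1*(-103))) = (5274 + 15238/7742)/(-19 + (9 + 103)) = (5274 + 15238*(1/7742))/(-19 + 112) = (5274 + 7619/3871)/93 = (20423273/3871)*(1/93) = 20423273/360003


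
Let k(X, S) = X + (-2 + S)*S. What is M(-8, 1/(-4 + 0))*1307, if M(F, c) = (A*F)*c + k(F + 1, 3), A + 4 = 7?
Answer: 2614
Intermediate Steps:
A = 3 (A = -4 + 7 = 3)
k(X, S) = X + S*(-2 + S)
M(F, c) = 4 + F + 3*F*c (M(F, c) = (3*F)*c + ((F + 1) + 3² - 2*3) = 3*F*c + ((1 + F) + 9 - 6) = 3*F*c + (4 + F) = 4 + F + 3*F*c)
M(-8, 1/(-4 + 0))*1307 = (4 - 8 + 3*(-8)/(-4 + 0))*1307 = (4 - 8 + 3*(-8)/(-4))*1307 = (4 - 8 + 3*(-8)*(-¼))*1307 = (4 - 8 + 6)*1307 = 2*1307 = 2614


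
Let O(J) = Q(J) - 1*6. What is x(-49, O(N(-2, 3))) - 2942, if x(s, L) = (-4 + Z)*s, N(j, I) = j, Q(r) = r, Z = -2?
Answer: -2648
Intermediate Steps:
O(J) = -6 + J (O(J) = J - 1*6 = J - 6 = -6 + J)
x(s, L) = -6*s (x(s, L) = (-4 - 2)*s = -6*s)
x(-49, O(N(-2, 3))) - 2942 = -6*(-49) - 2942 = 294 - 2942 = -2648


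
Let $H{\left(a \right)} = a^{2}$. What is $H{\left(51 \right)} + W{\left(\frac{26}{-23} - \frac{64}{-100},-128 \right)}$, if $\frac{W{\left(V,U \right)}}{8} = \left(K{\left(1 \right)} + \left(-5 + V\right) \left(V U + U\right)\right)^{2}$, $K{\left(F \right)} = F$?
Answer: $\frac{113060256492091697}{109312890625} \approx 1.0343 \cdot 10^{6}$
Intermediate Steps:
$W{\left(V,U \right)} = 8 \left(1 + \left(-5 + V\right) \left(U + U V\right)\right)^{2}$ ($W{\left(V,U \right)} = 8 \left(1 + \left(-5 + V\right) \left(V U + U\right)\right)^{2} = 8 \left(1 + \left(-5 + V\right) \left(U V + U\right)\right)^{2} = 8 \left(1 + \left(-5 + V\right) \left(U + U V\right)\right)^{2}$)
$H{\left(51 \right)} + W{\left(\frac{26}{-23} - \frac{64}{-100},-128 \right)} = 51^{2} + 8 \left(1 - -640 - 128 \left(\frac{26}{-23} - \frac{64}{-100}\right)^{2} - - 512 \left(\frac{26}{-23} - \frac{64}{-100}\right)\right)^{2} = 2601 + 8 \left(1 + 640 - 128 \left(26 \left(- \frac{1}{23}\right) - - \frac{16}{25}\right)^{2} - - 512 \left(26 \left(- \frac{1}{23}\right) - - \frac{16}{25}\right)\right)^{2} = 2601 + 8 \left(1 + 640 - 128 \left(- \frac{26}{23} + \frac{16}{25}\right)^{2} - - 512 \left(- \frac{26}{23} + \frac{16}{25}\right)\right)^{2} = 2601 + 8 \left(1 + 640 - 128 \left(- \frac{282}{575}\right)^{2} - \left(-512\right) \left(- \frac{282}{575}\right)\right)^{2} = 2601 + 8 \left(1 + 640 - \frac{10179072}{330625} - \frac{144384}{575}\right)^{2} = 2601 + 8 \left(\frac{118730753}{330625}\right)^{2} = 2601 + 8 \cdot \frac{14096991707947009}{109312890625} = 2601 + \frac{112775933663576072}{109312890625} = \frac{113060256492091697}{109312890625}$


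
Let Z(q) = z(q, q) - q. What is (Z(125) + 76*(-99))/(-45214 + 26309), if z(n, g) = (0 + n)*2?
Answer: 7399/18905 ≈ 0.39138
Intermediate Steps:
z(n, g) = 2*n (z(n, g) = n*2 = 2*n)
Z(q) = q (Z(q) = 2*q - q = q)
(Z(125) + 76*(-99))/(-45214 + 26309) = (125 + 76*(-99))/(-45214 + 26309) = (125 - 7524)/(-18905) = -7399*(-1/18905) = 7399/18905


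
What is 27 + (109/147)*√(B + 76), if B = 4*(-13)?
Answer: 27 + 218*√6/147 ≈ 30.633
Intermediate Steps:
B = -52
27 + (109/147)*√(B + 76) = 27 + (109/147)*√(-52 + 76) = 27 + (109*(1/147))*√24 = 27 + 109*(2*√6)/147 = 27 + 218*√6/147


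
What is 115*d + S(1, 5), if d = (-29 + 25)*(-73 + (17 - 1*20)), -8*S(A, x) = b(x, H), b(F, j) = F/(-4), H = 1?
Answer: 1118725/32 ≈ 34960.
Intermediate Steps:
b(F, j) = -F/4 (b(F, j) = F*(-1/4) = -F/4)
S(A, x) = x/32 (S(A, x) = -(-1)*x/32 = x/32)
d = 304 (d = -4*(-73 + (17 - 20)) = -4*(-73 - 3) = -4*(-76) = 304)
115*d + S(1, 5) = 115*304 + (1/32)*5 = 34960 + 5/32 = 1118725/32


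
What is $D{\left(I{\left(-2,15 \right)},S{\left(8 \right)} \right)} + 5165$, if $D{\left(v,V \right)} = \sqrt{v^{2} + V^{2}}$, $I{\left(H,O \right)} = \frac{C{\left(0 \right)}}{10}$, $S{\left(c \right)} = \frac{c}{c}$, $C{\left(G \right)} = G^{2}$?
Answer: $5166$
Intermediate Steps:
$S{\left(c \right)} = 1$
$I{\left(H,O \right)} = 0$ ($I{\left(H,O \right)} = \frac{0^{2}}{10} = 0 \cdot \frac{1}{10} = 0$)
$D{\left(v,V \right)} = \sqrt{V^{2} + v^{2}}$
$D{\left(I{\left(-2,15 \right)},S{\left(8 \right)} \right)} + 5165 = \sqrt{1^{2} + 0^{2}} + 5165 = \sqrt{1 + 0} + 5165 = \sqrt{1} + 5165 = 1 + 5165 = 5166$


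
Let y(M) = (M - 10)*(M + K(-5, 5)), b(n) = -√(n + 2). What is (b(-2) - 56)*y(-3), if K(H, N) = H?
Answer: -5824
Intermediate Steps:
b(n) = -√(2 + n)
y(M) = (-10 + M)*(-5 + M) (y(M) = (M - 10)*(M - 5) = (-10 + M)*(-5 + M))
(b(-2) - 56)*y(-3) = (-√(2 - 2) - 56)*(50 + (-3)² - 15*(-3)) = (-√0 - 56)*(50 + 9 + 45) = (-1*0 - 56)*104 = (0 - 56)*104 = -56*104 = -5824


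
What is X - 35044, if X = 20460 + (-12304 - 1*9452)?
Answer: -36340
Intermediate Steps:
X = -1296 (X = 20460 + (-12304 - 9452) = 20460 - 21756 = -1296)
X - 35044 = -1296 - 35044 = -36340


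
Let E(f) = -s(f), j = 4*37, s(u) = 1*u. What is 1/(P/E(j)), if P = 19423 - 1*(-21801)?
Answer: -37/10306 ≈ -0.0035901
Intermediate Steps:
P = 41224 (P = 19423 + 21801 = 41224)
s(u) = u
j = 148
E(f) = -f
1/(P/E(j)) = 1/(41224/((-1*148))) = 1/(41224/(-148)) = 1/(41224*(-1/148)) = 1/(-10306/37) = -37/10306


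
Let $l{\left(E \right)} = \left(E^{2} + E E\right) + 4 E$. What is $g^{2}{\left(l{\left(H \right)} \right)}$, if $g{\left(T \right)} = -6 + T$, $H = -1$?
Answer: $64$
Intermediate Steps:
$l{\left(E \right)} = 2 E^{2} + 4 E$ ($l{\left(E \right)} = \left(E^{2} + E^{2}\right) + 4 E = 2 E^{2} + 4 E$)
$g^{2}{\left(l{\left(H \right)} \right)} = \left(-6 + 2 \left(-1\right) \left(2 - 1\right)\right)^{2} = \left(-6 + 2 \left(-1\right) 1\right)^{2} = \left(-6 - 2\right)^{2} = \left(-8\right)^{2} = 64$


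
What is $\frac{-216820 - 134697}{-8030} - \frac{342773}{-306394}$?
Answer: $\frac{2510344702}{55916905} \approx 44.894$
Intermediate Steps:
$\frac{-216820 - 134697}{-8030} - \frac{342773}{-306394} = \left(-351517\right) \left(- \frac{1}{8030}\right) - - \frac{342773}{306394} = \frac{351517}{8030} + \frac{342773}{306394} = \frac{2510344702}{55916905}$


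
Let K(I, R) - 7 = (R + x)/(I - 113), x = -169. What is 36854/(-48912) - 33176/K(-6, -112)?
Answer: -48285723071/13621992 ≈ -3544.7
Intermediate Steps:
K(I, R) = 7 + (-169 + R)/(-113 + I) (K(I, R) = 7 + (R - 169)/(I - 113) = 7 + (-169 + R)/(-113 + I))
36854/(-48912) - 33176/K(-6, -112) = 36854/(-48912) - 33176*(-113 - 6)/(-960 - 112 + 7*(-6)) = 36854*(-1/48912) - 33176*(-119/(-960 - 112 - 42)) = -18427/24456 - 33176/((-1/119*(-1114))) = -18427/24456 - 33176/1114/119 = -18427/24456 - 33176*119/1114 = -18427/24456 - 1973972/557 = -48285723071/13621992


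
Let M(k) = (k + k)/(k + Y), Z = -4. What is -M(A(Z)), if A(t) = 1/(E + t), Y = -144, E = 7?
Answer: 2/431 ≈ 0.0046404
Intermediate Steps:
A(t) = 1/(7 + t)
M(k) = 2*k/(-144 + k) (M(k) = (k + k)/(k - 144) = (2*k)/(-144 + k) = 2*k/(-144 + k))
-M(A(Z)) = -2/((7 - 4)*(-144 + 1/(7 - 4))) = -2/(3*(-144 + 1/3)) = -2/(3*(-144 + ⅓)) = -2/(3*(-431/3)) = -2*(-3)/(3*431) = -1*(-2/431) = 2/431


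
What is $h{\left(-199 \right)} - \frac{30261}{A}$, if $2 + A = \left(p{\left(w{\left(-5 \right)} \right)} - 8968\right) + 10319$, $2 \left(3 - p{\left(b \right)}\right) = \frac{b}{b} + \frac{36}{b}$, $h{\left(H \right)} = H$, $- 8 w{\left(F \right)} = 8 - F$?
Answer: $- \frac{373179}{1687} \approx -221.21$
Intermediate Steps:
$w{\left(F \right)} = -1 + \frac{F}{8}$ ($w{\left(F \right)} = - \frac{8 - F}{8} = -1 + \frac{F}{8}$)
$p{\left(b \right)} = \frac{5}{2} - \frac{18}{b}$ ($p{\left(b \right)} = 3 - \frac{\frac{b}{b} + \frac{36}{b}}{2} = 3 - \frac{1 + \frac{36}{b}}{2} = 3 - \left(\frac{1}{2} + \frac{18}{b}\right) = \frac{5}{2} - \frac{18}{b}$)
$A = \frac{35427}{26}$ ($A = -2 + \left(\left(\left(\frac{5}{2} - \frac{18}{-1 + \frac{1}{8} \left(-5\right)}\right) - 8968\right) + 10319\right) = -2 + \left(\left(\left(\frac{5}{2} - \frac{18}{-1 - \frac{5}{8}}\right) - 8968\right) + 10319\right) = -2 + \left(\left(\left(\frac{5}{2} - \frac{18}{- \frac{13}{8}}\right) - 8968\right) + 10319\right) = -2 + \left(\left(\left(\frac{5}{2} - - \frac{144}{13}\right) - 8968\right) + 10319\right) = -2 + \left(\left(\left(\frac{5}{2} + \frac{144}{13}\right) - 8968\right) + 10319\right) = -2 + \left(\left(\frac{353}{26} - 8968\right) + 10319\right) = -2 + \left(- \frac{232815}{26} + 10319\right) = -2 + \frac{35479}{26} = \frac{35427}{26} \approx 1362.6$)
$h{\left(-199 \right)} - \frac{30261}{A} = -199 - \frac{30261}{\frac{35427}{26}} = -199 - 30261 \cdot \frac{26}{35427} = -199 - \frac{37466}{1687} = - \frac{373179}{1687}$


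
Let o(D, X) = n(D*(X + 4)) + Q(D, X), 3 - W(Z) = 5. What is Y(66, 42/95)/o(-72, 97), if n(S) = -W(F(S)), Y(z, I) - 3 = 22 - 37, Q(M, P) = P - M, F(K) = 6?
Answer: -4/57 ≈ -0.070175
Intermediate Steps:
W(Z) = -2 (W(Z) = 3 - 1*5 = 3 - 5 = -2)
Y(z, I) = -12 (Y(z, I) = 3 + (22 - 37) = 3 - 15 = -12)
n(S) = 2 (n(S) = -1*(-2) = 2)
o(D, X) = 2 + X - D (o(D, X) = 2 + (X - D) = 2 + X - D)
Y(66, 42/95)/o(-72, 97) = -12/(2 + 97 - 1*(-72)) = -12/(2 + 97 + 72) = -12/171 = -12*1/171 = -4/57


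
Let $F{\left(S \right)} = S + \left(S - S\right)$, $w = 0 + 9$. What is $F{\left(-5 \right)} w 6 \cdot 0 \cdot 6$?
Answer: $0$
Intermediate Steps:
$w = 9$
$F{\left(S \right)} = S$ ($F{\left(S \right)} = S + 0 = S$)
$F{\left(-5 \right)} w 6 \cdot 0 \cdot 6 = \left(-5\right) 9 \cdot 6 \cdot 0 \cdot 6 = - 45 \cdot 0 \cdot 6 = \left(-45\right) 0 = 0$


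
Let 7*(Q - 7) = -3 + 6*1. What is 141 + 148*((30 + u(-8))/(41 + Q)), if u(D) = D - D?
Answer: 26293/113 ≈ 232.68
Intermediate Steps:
u(D) = 0
Q = 52/7 (Q = 7 + (-3 + 6*1)/7 = 7 + (-3 + 6)/7 = 7 + (⅐)*3 = 7 + 3/7 = 52/7 ≈ 7.4286)
141 + 148*((30 + u(-8))/(41 + Q)) = 141 + 148*((30 + 0)/(41 + 52/7)) = 141 + 148*(30/(339/7)) = 141 + 148*(30*(7/339)) = 141 + 148*(70/113) = 141 + 10360/113 = 26293/113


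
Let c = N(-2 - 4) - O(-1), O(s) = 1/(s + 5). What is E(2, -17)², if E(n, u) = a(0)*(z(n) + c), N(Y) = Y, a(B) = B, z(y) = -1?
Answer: 0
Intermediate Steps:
O(s) = 1/(5 + s)
c = -25/4 (c = (-2 - 4) - 1/(5 - 1) = -6 - 1/4 = -6 - 1*¼ = -6 - ¼ = -25/4 ≈ -6.2500)
E(n, u) = 0 (E(n, u) = 0*(-1 - 25/4) = 0*(-29/4) = 0)
E(2, -17)² = 0² = 0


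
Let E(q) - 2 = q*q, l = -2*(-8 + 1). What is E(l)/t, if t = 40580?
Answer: 99/20290 ≈ 0.0048793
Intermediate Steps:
l = 14 (l = -2*(-7) = 14)
E(q) = 2 + q² (E(q) = 2 + q*q = 2 + q²)
E(l)/t = (2 + 14²)/40580 = (2 + 196)*(1/40580) = 198*(1/40580) = 99/20290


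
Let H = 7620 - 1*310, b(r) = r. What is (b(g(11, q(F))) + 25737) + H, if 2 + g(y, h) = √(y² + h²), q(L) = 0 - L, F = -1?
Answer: 33045 + √122 ≈ 33056.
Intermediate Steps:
q(L) = -L
g(y, h) = -2 + √(h² + y²) (g(y, h) = -2 + √(y² + h²) = -2 + √(h² + y²))
H = 7310 (H = 7620 - 310 = 7310)
(b(g(11, q(F))) + 25737) + H = ((-2 + √((-1*(-1))² + 11²)) + 25737) + 7310 = ((-2 + √(1² + 121)) + 25737) + 7310 = ((-2 + √(1 + 121)) + 25737) + 7310 = ((-2 + √122) + 25737) + 7310 = (25735 + √122) + 7310 = 33045 + √122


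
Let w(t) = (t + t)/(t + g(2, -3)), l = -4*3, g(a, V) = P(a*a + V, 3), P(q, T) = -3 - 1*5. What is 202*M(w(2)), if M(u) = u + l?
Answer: -7676/3 ≈ -2558.7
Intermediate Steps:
P(q, T) = -8 (P(q, T) = -3 - 5 = -8)
g(a, V) = -8
l = -12
w(t) = 2*t/(-8 + t) (w(t) = (t + t)/(t - 8) = (2*t)/(-8 + t) = 2*t/(-8 + t))
M(u) = -12 + u (M(u) = u - 12 = -12 + u)
202*M(w(2)) = 202*(-12 + 2*2/(-8 + 2)) = 202*(-12 + 2*2/(-6)) = 202*(-12 + 2*2*(-⅙)) = 202*(-12 - ⅔) = 202*(-38/3) = -7676/3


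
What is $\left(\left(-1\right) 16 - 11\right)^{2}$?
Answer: $729$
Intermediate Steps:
$\left(\left(-1\right) 16 - 11\right)^{2} = \left(-16 - 11\right)^{2} = \left(-27\right)^{2} = 729$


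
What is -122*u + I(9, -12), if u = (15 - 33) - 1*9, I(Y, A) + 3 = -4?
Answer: 3287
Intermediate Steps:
I(Y, A) = -7 (I(Y, A) = -3 - 4 = -7)
u = -27 (u = -18 - 9 = -27)
-122*u + I(9, -12) = -122*(-27) - 7 = 3294 - 7 = 3287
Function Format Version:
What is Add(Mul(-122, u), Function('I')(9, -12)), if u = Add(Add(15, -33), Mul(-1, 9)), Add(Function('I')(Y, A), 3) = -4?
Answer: 3287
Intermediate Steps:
Function('I')(Y, A) = -7 (Function('I')(Y, A) = Add(-3, -4) = -7)
u = -27 (u = Add(-18, -9) = -27)
Add(Mul(-122, u), Function('I')(9, -12)) = Add(Mul(-122, -27), -7) = Add(3294, -7) = 3287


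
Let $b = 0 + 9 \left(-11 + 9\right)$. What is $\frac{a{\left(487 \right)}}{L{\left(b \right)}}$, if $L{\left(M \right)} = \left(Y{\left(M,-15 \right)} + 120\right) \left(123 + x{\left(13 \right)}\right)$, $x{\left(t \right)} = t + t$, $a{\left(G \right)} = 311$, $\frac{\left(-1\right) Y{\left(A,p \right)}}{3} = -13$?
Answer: $\frac{311}{23691} \approx 0.013127$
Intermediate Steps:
$Y{\left(A,p \right)} = 39$ ($Y{\left(A,p \right)} = \left(-3\right) \left(-13\right) = 39$)
$x{\left(t \right)} = 2 t$
$b = -18$ ($b = 0 + 9 \left(-2\right) = 0 - 18 = -18$)
$L{\left(M \right)} = 23691$ ($L{\left(M \right)} = \left(39 + 120\right) \left(123 + 2 \cdot 13\right) = 159 \left(123 + 26\right) = 159 \cdot 149 = 23691$)
$\frac{a{\left(487 \right)}}{L{\left(b \right)}} = \frac{311}{23691}$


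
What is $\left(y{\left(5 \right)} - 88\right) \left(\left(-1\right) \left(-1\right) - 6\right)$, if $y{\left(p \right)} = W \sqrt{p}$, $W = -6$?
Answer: $440 + 30 \sqrt{5} \approx 507.08$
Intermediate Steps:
$y{\left(p \right)} = - 6 \sqrt{p}$
$\left(y{\left(5 \right)} - 88\right) \left(\left(-1\right) \left(-1\right) - 6\right) = \left(- 6 \sqrt{5} - 88\right) \left(\left(-1\right) \left(-1\right) - 6\right) = \left(-88 - 6 \sqrt{5}\right) \left(1 - 6\right) = \left(-88 - 6 \sqrt{5}\right) \left(-5\right) = 440 + 30 \sqrt{5}$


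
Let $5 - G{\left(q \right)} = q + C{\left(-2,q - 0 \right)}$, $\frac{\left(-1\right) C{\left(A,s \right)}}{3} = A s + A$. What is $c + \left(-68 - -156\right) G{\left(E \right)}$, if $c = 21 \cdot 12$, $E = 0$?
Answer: $164$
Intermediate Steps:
$C{\left(A,s \right)} = - 3 A - 3 A s$ ($C{\left(A,s \right)} = - 3 \left(A s + A\right) = - 3 \left(A + A s\right) = - 3 A - 3 A s$)
$c = 252$
$G{\left(q \right)} = -1 - 7 q$ ($G{\left(q \right)} = 5 - \left(q - - 6 \left(1 + \left(q - 0\right)\right)\right) = 5 - \left(q - - 6 \left(1 + \left(q + 0\right)\right)\right) = 5 - \left(q - - 6 \left(1 + q\right)\right) = 5 - \left(q + \left(6 + 6 q\right)\right) = 5 - \left(6 + 7 q\right) = -1 - 7 q$)
$c + \left(-68 - -156\right) G{\left(E \right)} = 252 + \left(-68 - -156\right) \left(-1 - 0\right) = 252 + \left(-68 + 156\right) \left(-1 + 0\right) = 252 + 88 \left(-1\right) = 252 - 88 = 164$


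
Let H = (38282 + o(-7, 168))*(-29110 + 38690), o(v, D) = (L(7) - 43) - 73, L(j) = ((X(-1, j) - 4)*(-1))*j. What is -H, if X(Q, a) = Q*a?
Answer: -366367940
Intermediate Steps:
L(j) = j*(4 + j) (L(j) = ((-j - 4)*(-1))*j = ((-4 - j)*(-1))*j = (4 + j)*j = j*(4 + j))
o(v, D) = -39 (o(v, D) = (7*(4 + 7) - 43) - 73 = (7*11 - 43) - 73 = (77 - 43) - 73 = 34 - 73 = -39)
H = 366367940 (H = (38282 - 39)*(-29110 + 38690) = 38243*9580 = 366367940)
-H = -1*366367940 = -366367940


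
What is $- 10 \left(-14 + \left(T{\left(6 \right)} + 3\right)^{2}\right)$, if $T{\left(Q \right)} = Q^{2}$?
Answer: $-15070$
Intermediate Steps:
$- 10 \left(-14 + \left(T{\left(6 \right)} + 3\right)^{2}\right) = - 10 \left(-14 + \left(6^{2} + 3\right)^{2}\right) = - 10 \left(-14 + \left(36 + 3\right)^{2}\right) = - 10 \left(-14 + 39^{2}\right) = - 10 \left(-14 + 1521\right) = \left(-10\right) 1507 = -15070$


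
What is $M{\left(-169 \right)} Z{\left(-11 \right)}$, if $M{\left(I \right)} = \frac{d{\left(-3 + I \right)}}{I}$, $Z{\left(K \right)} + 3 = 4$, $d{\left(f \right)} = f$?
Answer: $\frac{172}{169} \approx 1.0178$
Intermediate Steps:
$Z{\left(K \right)} = 1$ ($Z{\left(K \right)} = -3 + 4 = 1$)
$M{\left(I \right)} = \frac{-3 + I}{I}$
$M{\left(-169 \right)} Z{\left(-11 \right)} = \frac{-3 - 169}{-169} \cdot 1 = \left(- \frac{1}{169}\right) \left(-172\right) 1 = \frac{172}{169} \cdot 1 = \frac{172}{169}$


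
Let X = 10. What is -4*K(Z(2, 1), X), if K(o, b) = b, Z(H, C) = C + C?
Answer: -40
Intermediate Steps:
Z(H, C) = 2*C
-4*K(Z(2, 1), X) = -4*10 = -40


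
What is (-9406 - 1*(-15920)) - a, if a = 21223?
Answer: -14709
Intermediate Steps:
(-9406 - 1*(-15920)) - a = (-9406 - 1*(-15920)) - 1*21223 = (-9406 + 15920) - 21223 = 6514 - 21223 = -14709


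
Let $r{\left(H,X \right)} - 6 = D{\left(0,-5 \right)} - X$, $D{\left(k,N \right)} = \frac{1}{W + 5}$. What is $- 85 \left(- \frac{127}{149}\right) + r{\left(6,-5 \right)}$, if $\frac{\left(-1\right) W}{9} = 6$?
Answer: $\frac{609117}{7301} \approx 83.429$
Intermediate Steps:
$W = -54$ ($W = \left(-9\right) 6 = -54$)
$D{\left(k,N \right)} = - \frac{1}{49}$ ($D{\left(k,N \right)} = \frac{1}{-54 + 5} = \frac{1}{-49} = - \frac{1}{49}$)
$r{\left(H,X \right)} = \frac{293}{49} - X$ ($r{\left(H,X \right)} = 6 - \left(\frac{1}{49} + X\right) = \frac{293}{49} - X$)
$- 85 \left(- \frac{127}{149}\right) + r{\left(6,-5 \right)} = - 85 \left(- \frac{127}{149}\right) + \left(\frac{293}{49} - -5\right) = - 85 \left(\left(-127\right) \frac{1}{149}\right) + \left(\frac{293}{49} + 5\right) = \left(-85\right) \left(- \frac{127}{149}\right) + \frac{538}{49} = \frac{10795}{149} + \frac{538}{49} = \frac{609117}{7301}$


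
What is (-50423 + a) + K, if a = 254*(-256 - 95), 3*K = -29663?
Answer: -448394/3 ≈ -1.4946e+5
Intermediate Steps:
K = -29663/3 (K = (⅓)*(-29663) = -29663/3 ≈ -9887.7)
a = -89154 (a = 254*(-351) = -89154)
(-50423 + a) + K = (-50423 - 89154) - 29663/3 = -139577 - 29663/3 = -448394/3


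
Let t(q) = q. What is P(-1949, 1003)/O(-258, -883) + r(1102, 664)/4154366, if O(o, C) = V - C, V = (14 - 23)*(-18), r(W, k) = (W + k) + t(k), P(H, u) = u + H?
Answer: -178522313/197332385 ≈ -0.90468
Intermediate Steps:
P(H, u) = H + u
r(W, k) = W + 2*k (r(W, k) = (W + k) + k = W + 2*k)
V = 162 (V = -9*(-18) = 162)
O(o, C) = 162 - C
P(-1949, 1003)/O(-258, -883) + r(1102, 664)/4154366 = (-1949 + 1003)/(162 - 1*(-883)) + (1102 + 2*664)/4154366 = -946/(162 + 883) + (1102 + 1328)*(1/4154366) = -946/1045 + 2430*(1/4154366) = -946*1/1045 + 1215/2077183 = -86/95 + 1215/2077183 = -178522313/197332385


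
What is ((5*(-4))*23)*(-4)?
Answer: 1840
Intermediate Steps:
((5*(-4))*23)*(-4) = -20*23*(-4) = -460*(-4) = 1840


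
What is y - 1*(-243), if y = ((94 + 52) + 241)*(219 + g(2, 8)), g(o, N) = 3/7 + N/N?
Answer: 598842/7 ≈ 85549.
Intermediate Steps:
g(o, N) = 10/7 (g(o, N) = 3*(⅐) + 1 = 3/7 + 1 = 10/7)
y = 597141/7 (y = ((94 + 52) + 241)*(219 + 10/7) = (146 + 241)*(1543/7) = 387*(1543/7) = 597141/7 ≈ 85306.)
y - 1*(-243) = 597141/7 - 1*(-243) = 597141/7 + 243 = 598842/7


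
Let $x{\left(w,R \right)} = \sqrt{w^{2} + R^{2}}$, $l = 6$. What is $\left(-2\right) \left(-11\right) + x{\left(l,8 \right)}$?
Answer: $32$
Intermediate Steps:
$x{\left(w,R \right)} = \sqrt{R^{2} + w^{2}}$
$\left(-2\right) \left(-11\right) + x{\left(l,8 \right)} = \left(-2\right) \left(-11\right) + \sqrt{8^{2} + 6^{2}} = 22 + \sqrt{64 + 36} = 22 + \sqrt{100} = 22 + 10 = 32$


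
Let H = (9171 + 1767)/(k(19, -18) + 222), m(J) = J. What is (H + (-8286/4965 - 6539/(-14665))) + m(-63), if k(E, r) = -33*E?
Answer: -11956756772/131061105 ≈ -91.230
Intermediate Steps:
H = -3646/135 (H = (9171 + 1767)/(-33*19 + 222) = 10938/(-627 + 222) = 10938/(-405) = 10938*(-1/405) = -3646/135 ≈ -27.007)
(H + (-8286/4965 - 6539/(-14665))) + m(-63) = (-3646/135 + (-8286/4965 - 6539/(-14665))) - 63 = (-3646/135 + (-8286*1/4965 - 6539*(-1/14665))) - 63 = (-3646/135 + (-2762/1655 + 6539/14665)) - 63 = (-3646/135 - 5936537/4854115) - 63 = -3699907157/131061105 - 63 = -11956756772/131061105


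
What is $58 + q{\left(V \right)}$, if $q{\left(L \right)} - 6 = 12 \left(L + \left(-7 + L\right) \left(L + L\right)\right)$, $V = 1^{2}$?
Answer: $-68$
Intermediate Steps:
$V = 1$
$q{\left(L \right)} = 6 + 12 L + 24 L \left(-7 + L\right)$ ($q{\left(L \right)} = 6 + 12 \left(L + \left(-7 + L\right) \left(L + L\right)\right) = 6 + 12 \left(L + \left(-7 + L\right) 2 L\right) = 6 + 12 \left(L + 2 L \left(-7 + L\right)\right) = 6 + \left(12 L + 24 L \left(-7 + L\right)\right) = 6 + 12 L + 24 L \left(-7 + L\right)$)
$58 + q{\left(V \right)} = 58 + \left(6 - 156 + 24 \cdot 1^{2}\right) = 58 + \left(6 - 156 + 24 \cdot 1\right) = 58 + \left(6 - 156 + 24\right) = 58 - 126 = -68$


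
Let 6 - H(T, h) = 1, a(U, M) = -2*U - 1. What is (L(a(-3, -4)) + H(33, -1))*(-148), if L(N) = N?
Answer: -1480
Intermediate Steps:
a(U, M) = -1 - 2*U
H(T, h) = 5 (H(T, h) = 6 - 1*1 = 6 - 1 = 5)
(L(a(-3, -4)) + H(33, -1))*(-148) = ((-1 - 2*(-3)) + 5)*(-148) = ((-1 + 6) + 5)*(-148) = (5 + 5)*(-148) = 10*(-148) = -1480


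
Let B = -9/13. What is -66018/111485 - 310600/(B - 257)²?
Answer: -13185781468/2502280825 ≈ -5.2695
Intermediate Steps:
B = -9/13 (B = (1/13)*(-9) = -9/13 ≈ -0.69231)
-66018/111485 - 310600/(B - 257)² = -66018/111485 - 310600/(-9/13 - 257)² = -66018*1/111485 - 310600/((-3350/13)²) = -66018/111485 - 310600/11222500/169 = -66018/111485 - 310600*169/11222500 = -66018/111485 - 524914/112225 = -13185781468/2502280825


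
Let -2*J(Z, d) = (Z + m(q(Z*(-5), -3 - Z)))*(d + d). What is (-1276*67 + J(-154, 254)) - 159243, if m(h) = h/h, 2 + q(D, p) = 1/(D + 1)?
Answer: -205873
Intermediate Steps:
q(D, p) = -2 + 1/(1 + D) (q(D, p) = -2 + 1/(D + 1) = -2 + 1/(1 + D))
m(h) = 1
J(Z, d) = -d*(1 + Z) (J(Z, d) = -(Z + 1)*(d + d)/2 = -(1 + Z)*2*d/2 = -d*(1 + Z))
(-1276*67 + J(-154, 254)) - 159243 = (-1276*67 - 1*254*(1 - 154)) - 159243 = (-85492 - 1*254*(-153)) - 159243 = (-85492 + 38862) - 159243 = -46630 - 159243 = -205873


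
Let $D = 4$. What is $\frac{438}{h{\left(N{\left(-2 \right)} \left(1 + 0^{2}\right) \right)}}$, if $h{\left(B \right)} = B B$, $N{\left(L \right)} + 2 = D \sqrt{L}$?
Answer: $\frac{219 i}{2 \left(- 7 i + 4 \sqrt{2}\right)} \approx -9.463 + 7.6472 i$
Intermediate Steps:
$N{\left(L \right)} = -2 + 4 \sqrt{L}$
$h{\left(B \right)} = B^{2}$
$\frac{438}{h{\left(N{\left(-2 \right)} \left(1 + 0^{2}\right) \right)}} = \frac{438}{\left(\left(-2 + 4 \sqrt{-2}\right) \left(1 + 0^{2}\right)\right)^{2}} = \frac{438}{\left(\left(-2 + 4 i \sqrt{2}\right) \left(1 + 0\right)\right)^{2}} = \frac{438}{\left(\left(-2 + 4 i \sqrt{2}\right) 1\right)^{2}} = \frac{438}{\left(-2 + 4 i \sqrt{2}\right)^{2}}$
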